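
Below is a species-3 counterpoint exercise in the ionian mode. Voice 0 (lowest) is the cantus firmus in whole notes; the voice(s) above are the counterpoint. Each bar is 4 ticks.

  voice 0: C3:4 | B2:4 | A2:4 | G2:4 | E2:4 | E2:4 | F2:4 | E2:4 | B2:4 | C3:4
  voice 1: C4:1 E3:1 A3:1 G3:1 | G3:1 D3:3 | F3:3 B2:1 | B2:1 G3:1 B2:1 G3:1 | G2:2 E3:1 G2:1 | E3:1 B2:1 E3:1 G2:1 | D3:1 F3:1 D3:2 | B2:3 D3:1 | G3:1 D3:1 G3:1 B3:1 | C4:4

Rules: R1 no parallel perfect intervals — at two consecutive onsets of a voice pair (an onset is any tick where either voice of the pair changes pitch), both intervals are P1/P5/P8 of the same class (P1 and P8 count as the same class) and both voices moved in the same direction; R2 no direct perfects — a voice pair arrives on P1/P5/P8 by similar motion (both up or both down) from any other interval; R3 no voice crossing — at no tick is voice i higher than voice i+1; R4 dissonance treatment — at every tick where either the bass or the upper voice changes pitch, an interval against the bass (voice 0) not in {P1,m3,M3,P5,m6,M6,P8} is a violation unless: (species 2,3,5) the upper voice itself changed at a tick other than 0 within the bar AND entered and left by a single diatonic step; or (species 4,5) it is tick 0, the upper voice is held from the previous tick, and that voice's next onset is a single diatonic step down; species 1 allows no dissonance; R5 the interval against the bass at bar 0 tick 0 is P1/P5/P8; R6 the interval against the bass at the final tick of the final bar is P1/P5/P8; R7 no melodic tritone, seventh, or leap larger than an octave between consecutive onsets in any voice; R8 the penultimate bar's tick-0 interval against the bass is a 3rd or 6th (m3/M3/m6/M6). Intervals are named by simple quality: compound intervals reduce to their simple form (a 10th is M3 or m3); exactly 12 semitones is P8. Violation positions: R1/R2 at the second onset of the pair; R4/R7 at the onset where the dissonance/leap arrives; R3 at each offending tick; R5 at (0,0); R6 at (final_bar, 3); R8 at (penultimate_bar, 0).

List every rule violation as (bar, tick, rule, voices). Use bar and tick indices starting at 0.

bar 0: v0=C3 v1=C4 downbeat P8
bar 1: v0=B2 v1=G3 downbeat m6
bar 2: v0=A2 v1=F3 downbeat m6
bar 3: v0=G2 v1=B2 downbeat M3
bar 4: v0=E2 v1=G2 downbeat m3
bar 5: v0=E2 v1=E3 downbeat P8
bar 6: v0=F2 v1=D3 downbeat M6
bar 7: v0=E2 v1=B2 downbeat P5
bar 8: v0=B2 v1=G3 downbeat m6
bar 9: v0=C3 v1=C4 downbeat P8
  -> R4 @ bar 2 tick 3 v(0, 1): A2/B2 M2 untreated
  -> R7 @ bar 2 tick 3 v(1,): F3->B2 leap 6st
  -> R2 @ bar 7 tick 0 v(0, 1): F2/D3 M6 -> E2/B2 P5 similar
  -> R4 @ bar 7 tick 3 v(0, 1): E2/D3 m7 untreated
  -> R1 @ bar 9 tick 0 v(0, 1): B2/B3 P8 -> C3/C4 P8 similar

(2, 3, R4, (0, 1))
(2, 3, R7, (1,))
(7, 0, R2, (0, 1))
(7, 3, R4, (0, 1))
(9, 0, R1, (0, 1))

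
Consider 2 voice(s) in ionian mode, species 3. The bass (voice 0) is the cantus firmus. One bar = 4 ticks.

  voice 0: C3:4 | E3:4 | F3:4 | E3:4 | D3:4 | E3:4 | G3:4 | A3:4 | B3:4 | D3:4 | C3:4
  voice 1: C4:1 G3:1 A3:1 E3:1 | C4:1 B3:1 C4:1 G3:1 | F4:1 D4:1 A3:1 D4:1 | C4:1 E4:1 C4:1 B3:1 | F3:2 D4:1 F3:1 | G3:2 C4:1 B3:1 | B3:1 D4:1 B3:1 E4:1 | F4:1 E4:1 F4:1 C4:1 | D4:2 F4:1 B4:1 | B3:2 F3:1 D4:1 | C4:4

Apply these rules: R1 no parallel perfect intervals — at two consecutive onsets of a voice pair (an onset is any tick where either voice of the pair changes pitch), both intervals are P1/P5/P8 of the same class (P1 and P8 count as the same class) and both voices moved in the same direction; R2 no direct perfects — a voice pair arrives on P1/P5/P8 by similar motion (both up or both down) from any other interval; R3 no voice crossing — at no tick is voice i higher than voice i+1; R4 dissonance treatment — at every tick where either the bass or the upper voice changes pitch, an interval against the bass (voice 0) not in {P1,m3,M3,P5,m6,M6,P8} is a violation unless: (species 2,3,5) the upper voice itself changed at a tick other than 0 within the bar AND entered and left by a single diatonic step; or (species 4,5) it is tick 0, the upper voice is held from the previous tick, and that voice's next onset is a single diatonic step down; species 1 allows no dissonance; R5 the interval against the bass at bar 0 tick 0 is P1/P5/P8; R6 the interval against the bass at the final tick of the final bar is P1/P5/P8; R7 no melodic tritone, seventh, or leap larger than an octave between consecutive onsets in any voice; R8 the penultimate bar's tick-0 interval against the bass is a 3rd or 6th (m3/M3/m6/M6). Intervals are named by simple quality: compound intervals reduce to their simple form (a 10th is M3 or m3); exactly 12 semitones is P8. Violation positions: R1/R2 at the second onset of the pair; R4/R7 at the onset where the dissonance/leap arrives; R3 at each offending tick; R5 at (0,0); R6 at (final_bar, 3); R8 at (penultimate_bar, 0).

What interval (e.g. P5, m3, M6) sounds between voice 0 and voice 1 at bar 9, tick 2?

m3

voice 0=D3 voice 1=F3 -> m3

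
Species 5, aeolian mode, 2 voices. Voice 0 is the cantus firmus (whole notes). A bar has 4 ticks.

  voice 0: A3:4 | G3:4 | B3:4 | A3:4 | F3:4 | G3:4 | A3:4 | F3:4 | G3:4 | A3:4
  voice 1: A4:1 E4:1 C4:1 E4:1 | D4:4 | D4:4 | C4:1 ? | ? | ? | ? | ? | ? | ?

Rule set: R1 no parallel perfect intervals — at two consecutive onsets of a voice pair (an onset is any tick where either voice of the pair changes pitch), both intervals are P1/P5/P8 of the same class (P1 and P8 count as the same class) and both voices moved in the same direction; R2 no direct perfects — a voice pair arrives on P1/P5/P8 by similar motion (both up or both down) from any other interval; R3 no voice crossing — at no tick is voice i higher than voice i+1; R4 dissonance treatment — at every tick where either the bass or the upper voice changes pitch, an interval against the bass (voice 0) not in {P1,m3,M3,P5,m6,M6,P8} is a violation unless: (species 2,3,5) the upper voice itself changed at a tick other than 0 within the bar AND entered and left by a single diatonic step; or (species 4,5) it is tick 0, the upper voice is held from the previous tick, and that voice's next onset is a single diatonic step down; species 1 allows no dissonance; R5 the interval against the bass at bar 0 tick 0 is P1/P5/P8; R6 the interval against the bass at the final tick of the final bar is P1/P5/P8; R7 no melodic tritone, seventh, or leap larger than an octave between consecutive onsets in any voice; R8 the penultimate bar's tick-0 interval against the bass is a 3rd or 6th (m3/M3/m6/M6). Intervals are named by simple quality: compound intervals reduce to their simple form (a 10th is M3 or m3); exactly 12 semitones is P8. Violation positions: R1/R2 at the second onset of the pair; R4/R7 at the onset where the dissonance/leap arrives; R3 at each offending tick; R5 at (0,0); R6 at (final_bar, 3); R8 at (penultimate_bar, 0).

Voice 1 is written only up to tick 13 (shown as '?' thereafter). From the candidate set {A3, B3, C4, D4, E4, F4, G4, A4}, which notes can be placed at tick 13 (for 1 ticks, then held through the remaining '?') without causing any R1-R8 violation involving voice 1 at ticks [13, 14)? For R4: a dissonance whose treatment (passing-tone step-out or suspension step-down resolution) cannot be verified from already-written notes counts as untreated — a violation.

{A3, A4, C4, E4, F4}

A3: legal
B3: violates R4
C4: legal
D4: violates R4
E4: legal
F4: legal
G4: violates R4
A4: legal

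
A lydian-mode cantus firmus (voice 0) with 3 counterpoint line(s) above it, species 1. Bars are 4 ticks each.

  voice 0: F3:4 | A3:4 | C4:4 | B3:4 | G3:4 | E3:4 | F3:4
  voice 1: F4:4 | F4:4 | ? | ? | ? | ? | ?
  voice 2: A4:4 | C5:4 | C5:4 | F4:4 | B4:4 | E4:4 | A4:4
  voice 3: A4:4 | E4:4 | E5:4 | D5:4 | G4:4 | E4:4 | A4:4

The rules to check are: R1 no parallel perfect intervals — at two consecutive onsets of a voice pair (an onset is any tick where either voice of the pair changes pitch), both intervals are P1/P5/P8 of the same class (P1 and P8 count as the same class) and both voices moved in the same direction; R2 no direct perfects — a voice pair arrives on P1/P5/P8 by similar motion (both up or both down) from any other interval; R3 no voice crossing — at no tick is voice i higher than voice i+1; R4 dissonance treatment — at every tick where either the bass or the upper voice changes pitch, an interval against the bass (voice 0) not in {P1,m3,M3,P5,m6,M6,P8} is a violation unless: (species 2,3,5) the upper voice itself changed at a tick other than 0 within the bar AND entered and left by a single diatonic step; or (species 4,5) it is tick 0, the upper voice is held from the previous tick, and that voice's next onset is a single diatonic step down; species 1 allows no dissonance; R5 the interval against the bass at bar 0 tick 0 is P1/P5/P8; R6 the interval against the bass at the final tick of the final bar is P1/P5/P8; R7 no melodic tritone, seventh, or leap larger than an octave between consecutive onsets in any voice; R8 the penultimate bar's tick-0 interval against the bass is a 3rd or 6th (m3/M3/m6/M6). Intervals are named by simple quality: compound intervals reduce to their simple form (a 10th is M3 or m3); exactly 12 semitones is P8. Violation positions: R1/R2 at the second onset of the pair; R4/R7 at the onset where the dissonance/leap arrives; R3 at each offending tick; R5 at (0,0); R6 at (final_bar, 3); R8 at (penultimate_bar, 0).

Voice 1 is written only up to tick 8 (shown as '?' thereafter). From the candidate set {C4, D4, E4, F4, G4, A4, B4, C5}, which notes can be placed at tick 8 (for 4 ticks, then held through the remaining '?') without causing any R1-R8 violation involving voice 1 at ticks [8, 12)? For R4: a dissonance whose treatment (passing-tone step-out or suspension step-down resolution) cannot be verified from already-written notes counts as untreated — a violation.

C4: legal
D4: violates R4
E4: legal
F4: violates R4
G4: violates R2
A4: violates R2
B4: violates R4,R7
C5: violates R2

{C4, E4}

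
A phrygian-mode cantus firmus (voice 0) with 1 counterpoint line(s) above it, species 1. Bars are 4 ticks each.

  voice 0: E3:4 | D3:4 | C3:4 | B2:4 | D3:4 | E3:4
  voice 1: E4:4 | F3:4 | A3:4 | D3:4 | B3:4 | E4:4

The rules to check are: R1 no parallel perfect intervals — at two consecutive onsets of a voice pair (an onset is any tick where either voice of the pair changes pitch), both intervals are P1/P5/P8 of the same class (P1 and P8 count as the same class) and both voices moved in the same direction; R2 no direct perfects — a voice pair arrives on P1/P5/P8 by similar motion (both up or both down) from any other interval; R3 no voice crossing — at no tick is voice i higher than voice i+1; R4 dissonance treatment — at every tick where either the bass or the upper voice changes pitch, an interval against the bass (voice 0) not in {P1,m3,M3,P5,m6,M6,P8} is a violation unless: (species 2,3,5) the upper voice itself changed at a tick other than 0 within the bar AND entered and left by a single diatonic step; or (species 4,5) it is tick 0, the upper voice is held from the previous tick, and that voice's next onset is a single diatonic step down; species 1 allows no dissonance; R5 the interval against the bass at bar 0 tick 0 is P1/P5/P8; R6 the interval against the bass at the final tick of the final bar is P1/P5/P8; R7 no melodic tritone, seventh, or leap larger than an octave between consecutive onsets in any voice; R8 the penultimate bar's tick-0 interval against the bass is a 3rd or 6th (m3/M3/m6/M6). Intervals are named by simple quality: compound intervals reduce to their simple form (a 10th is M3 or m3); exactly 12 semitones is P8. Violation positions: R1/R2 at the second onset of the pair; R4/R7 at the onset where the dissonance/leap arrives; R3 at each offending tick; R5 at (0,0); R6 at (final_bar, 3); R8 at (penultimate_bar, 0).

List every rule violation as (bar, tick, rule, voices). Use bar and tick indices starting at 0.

bar 0: v0=E3 v1=E4 downbeat P8
bar 1: v0=D3 v1=F3 downbeat m3
bar 2: v0=C3 v1=A3 downbeat M6
bar 3: v0=B2 v1=D3 downbeat m3
bar 4: v0=D3 v1=B3 downbeat M6
bar 5: v0=E3 v1=E4 downbeat P8
  -> R7 @ bar 1 tick 0 v(1,): E4->F3 leap 11st
  -> R2 @ bar 5 tick 0 v(0, 1): D3/B3 M6 -> E3/E4 P8 similar

(1, 0, R7, (1,))
(5, 0, R2, (0, 1))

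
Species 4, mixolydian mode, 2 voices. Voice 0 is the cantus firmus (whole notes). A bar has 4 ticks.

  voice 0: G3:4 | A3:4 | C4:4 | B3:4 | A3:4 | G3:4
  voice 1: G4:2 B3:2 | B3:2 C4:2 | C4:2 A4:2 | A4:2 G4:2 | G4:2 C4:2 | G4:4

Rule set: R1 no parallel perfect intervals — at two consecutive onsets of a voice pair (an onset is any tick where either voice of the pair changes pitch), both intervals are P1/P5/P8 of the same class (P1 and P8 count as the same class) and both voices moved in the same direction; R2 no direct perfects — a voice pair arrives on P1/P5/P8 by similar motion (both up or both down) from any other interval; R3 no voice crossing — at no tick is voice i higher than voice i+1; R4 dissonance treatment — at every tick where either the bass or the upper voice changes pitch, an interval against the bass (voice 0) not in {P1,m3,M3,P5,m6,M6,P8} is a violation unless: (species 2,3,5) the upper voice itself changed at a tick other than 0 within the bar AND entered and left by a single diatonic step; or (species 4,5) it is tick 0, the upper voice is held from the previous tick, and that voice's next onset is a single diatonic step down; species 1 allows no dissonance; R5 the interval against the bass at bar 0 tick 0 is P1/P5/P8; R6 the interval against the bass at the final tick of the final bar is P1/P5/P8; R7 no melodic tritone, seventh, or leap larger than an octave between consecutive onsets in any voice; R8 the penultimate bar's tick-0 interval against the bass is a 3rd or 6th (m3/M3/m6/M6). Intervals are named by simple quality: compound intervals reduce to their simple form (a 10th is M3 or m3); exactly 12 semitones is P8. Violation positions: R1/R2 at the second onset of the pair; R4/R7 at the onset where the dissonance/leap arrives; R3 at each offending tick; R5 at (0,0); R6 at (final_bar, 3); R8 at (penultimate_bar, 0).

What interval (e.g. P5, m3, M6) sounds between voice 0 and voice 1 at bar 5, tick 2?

P8

voice 0=G3 voice 1=G4 -> P8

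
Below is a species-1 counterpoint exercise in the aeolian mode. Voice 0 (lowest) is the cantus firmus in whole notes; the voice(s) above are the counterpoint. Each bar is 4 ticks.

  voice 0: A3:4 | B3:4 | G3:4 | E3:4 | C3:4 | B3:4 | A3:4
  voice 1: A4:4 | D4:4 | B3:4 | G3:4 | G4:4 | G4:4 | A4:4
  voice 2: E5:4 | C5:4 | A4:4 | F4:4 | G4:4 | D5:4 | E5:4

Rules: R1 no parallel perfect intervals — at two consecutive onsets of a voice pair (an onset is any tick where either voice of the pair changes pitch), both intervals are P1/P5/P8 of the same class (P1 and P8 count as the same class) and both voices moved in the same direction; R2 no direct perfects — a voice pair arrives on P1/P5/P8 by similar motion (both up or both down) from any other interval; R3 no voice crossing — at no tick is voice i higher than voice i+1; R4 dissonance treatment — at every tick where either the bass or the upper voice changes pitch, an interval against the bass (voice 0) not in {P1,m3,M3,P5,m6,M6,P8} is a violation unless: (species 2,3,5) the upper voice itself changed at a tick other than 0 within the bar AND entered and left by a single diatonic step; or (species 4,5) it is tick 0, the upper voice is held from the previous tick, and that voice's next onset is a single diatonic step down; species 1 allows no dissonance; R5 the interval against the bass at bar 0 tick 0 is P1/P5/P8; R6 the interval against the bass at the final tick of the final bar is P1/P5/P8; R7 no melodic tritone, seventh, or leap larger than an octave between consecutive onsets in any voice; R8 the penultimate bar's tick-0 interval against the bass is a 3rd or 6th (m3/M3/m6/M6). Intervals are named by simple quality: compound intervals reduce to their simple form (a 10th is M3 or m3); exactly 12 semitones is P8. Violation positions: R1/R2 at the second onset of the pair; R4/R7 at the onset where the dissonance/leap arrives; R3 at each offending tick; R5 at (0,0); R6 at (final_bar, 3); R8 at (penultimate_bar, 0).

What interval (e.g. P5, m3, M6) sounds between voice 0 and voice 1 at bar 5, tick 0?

voice 0=B3 voice 1=G4 -> m6

m6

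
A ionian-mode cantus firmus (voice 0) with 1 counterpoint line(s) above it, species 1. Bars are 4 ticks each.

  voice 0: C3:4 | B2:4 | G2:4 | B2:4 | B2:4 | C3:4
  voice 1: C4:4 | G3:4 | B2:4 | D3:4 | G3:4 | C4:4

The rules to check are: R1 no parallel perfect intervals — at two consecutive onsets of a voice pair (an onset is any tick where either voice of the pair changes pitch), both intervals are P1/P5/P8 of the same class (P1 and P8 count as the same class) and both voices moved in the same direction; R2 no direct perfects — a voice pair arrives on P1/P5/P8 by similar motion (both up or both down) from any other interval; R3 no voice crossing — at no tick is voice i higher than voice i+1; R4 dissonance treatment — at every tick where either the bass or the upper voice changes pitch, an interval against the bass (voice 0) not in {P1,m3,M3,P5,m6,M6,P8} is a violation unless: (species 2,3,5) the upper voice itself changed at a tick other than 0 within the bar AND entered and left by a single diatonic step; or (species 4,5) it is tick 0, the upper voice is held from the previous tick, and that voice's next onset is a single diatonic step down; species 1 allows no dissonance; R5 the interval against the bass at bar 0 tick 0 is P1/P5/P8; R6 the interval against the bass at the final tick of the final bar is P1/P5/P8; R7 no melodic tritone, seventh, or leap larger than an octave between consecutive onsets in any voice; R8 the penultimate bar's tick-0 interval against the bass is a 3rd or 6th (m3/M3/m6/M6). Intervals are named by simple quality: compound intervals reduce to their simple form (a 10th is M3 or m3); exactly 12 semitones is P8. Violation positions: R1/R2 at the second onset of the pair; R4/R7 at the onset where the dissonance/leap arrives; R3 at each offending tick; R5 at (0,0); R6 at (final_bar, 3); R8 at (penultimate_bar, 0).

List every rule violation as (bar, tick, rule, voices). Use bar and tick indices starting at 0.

(5, 0, R2, (0, 1))

bar 0: v0=C3 v1=C4 downbeat P8
bar 1: v0=B2 v1=G3 downbeat m6
bar 2: v0=G2 v1=B2 downbeat M3
bar 3: v0=B2 v1=D3 downbeat m3
bar 4: v0=B2 v1=G3 downbeat m6
bar 5: v0=C3 v1=C4 downbeat P8
  -> R2 @ bar 5 tick 0 v(0, 1): B2/G3 m6 -> C3/C4 P8 similar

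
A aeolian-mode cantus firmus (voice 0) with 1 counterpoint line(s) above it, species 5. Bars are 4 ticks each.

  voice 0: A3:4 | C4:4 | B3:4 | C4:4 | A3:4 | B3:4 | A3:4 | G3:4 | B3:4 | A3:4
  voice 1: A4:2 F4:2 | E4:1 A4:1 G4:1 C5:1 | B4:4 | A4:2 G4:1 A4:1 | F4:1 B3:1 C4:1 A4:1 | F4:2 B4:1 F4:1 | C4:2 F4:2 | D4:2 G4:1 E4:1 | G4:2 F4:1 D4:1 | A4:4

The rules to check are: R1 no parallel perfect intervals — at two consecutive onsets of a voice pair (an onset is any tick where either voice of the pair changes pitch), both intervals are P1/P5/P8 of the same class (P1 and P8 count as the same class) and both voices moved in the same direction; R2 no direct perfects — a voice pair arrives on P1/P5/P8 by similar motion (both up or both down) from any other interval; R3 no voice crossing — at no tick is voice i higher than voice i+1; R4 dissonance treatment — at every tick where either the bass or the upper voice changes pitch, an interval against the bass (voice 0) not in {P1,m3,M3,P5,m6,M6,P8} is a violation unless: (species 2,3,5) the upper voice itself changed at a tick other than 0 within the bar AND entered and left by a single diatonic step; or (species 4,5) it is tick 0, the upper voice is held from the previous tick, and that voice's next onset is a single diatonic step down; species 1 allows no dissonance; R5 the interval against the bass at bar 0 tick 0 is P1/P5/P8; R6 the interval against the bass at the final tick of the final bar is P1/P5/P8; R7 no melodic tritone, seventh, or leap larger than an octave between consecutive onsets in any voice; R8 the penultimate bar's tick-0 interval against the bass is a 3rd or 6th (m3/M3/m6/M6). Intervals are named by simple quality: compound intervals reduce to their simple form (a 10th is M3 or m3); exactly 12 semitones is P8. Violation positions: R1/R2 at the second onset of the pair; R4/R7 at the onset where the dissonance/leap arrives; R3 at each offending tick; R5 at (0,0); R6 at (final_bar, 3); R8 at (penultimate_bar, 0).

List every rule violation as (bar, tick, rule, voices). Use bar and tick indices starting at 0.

(2, 0, R1, (0, 1))
(4, 1, R4, (0, 1))
(4, 1, R7, (1,))
(5, 0, R4, (0, 1))
(5, 2, R7, (1,))
(5, 3, R4, (0, 1))
(5, 3, R7, (1,))
(7, 0, R2, (0, 1))
(8, 2, R4, (0, 1))

bar 0: v0=A3 v1=A4 downbeat P8
bar 1: v0=C4 v1=E4 downbeat M3
bar 2: v0=B3 v1=B4 downbeat P8
bar 3: v0=C4 v1=A4 downbeat M6
bar 4: v0=A3 v1=F4 downbeat m6
bar 5: v0=B3 v1=F4 downbeat TT
bar 6: v0=A3 v1=C4 downbeat m3
bar 7: v0=G3 v1=D4 downbeat P5
bar 8: v0=B3 v1=G4 downbeat m6
bar 9: v0=A3 v1=A4 downbeat P8
  -> R1 @ bar 2 tick 0 v(0, 1): C4/C5 P8 -> B3/B4 P8 similar
  -> R4 @ bar 4 tick 1 v(0, 1): A3/B3 M2 untreated
  -> R7 @ bar 4 tick 1 v(1,): F4->B3 leap 6st
  -> R4 @ bar 5 tick 0 v(0, 1): B3/F4 TT untreated
  -> R7 @ bar 5 tick 2 v(1,): F4->B4 leap 6st
  -> R4 @ bar 5 tick 3 v(0, 1): B3/F4 TT untreated
  -> R7 @ bar 5 tick 3 v(1,): B4->F4 leap 6st
  -> R2 @ bar 7 tick 0 v(0, 1): A3/F4 m6 -> G3/D4 P5 similar
  -> R4 @ bar 8 tick 2 v(0, 1): B3/F4 TT untreated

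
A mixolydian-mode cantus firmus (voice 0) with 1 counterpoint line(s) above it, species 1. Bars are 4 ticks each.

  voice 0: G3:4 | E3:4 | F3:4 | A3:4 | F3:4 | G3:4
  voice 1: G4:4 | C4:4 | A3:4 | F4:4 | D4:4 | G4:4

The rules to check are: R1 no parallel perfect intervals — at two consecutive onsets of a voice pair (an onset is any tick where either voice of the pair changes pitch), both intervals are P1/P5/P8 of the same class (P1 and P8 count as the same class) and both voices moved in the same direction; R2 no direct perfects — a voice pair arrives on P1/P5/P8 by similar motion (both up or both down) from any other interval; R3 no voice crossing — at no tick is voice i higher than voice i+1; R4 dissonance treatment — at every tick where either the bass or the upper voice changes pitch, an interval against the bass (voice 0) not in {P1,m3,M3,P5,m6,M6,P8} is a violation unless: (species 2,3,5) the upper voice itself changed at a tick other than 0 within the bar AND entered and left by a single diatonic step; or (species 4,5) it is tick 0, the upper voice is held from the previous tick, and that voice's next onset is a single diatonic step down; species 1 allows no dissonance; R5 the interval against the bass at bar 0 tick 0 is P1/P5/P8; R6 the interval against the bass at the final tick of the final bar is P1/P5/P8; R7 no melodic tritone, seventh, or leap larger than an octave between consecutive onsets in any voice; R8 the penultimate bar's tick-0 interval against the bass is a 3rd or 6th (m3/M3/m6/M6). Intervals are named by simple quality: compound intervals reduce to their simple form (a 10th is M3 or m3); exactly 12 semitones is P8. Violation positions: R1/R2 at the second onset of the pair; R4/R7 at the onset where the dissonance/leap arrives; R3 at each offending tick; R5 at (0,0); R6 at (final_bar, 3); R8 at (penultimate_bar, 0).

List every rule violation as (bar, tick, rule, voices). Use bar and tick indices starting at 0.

bar 0: v0=G3 v1=G4 downbeat P8
bar 1: v0=E3 v1=C4 downbeat m6
bar 2: v0=F3 v1=A3 downbeat M3
bar 3: v0=A3 v1=F4 downbeat m6
bar 4: v0=F3 v1=D4 downbeat M6
bar 5: v0=G3 v1=G4 downbeat P8
  -> R2 @ bar 5 tick 0 v(0, 1): F3/D4 M6 -> G3/G4 P8 similar

(5, 0, R2, (0, 1))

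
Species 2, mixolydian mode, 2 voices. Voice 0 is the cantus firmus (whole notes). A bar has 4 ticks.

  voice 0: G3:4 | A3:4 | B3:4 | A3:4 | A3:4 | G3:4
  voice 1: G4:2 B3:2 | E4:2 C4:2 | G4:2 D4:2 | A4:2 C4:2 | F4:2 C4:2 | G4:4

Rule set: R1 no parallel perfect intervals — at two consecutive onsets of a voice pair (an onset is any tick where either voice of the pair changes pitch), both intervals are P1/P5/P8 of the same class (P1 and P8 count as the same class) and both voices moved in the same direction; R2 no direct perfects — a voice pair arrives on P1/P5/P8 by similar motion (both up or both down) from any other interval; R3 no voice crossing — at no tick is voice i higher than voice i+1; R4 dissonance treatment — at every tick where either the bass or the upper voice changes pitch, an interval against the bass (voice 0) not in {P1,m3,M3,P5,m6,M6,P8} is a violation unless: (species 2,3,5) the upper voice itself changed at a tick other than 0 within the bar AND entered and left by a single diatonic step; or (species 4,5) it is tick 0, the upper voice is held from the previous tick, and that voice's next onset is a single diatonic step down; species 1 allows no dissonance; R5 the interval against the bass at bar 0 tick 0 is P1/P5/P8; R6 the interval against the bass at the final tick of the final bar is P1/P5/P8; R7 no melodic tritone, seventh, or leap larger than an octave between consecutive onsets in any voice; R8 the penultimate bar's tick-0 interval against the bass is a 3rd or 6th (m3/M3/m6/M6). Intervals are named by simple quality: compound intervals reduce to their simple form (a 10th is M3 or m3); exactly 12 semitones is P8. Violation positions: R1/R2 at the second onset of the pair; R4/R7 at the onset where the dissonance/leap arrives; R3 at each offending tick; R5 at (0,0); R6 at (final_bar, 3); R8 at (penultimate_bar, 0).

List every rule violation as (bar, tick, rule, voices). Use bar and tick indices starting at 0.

bar 0: v0=G3 v1=G4 downbeat P8
bar 1: v0=A3 v1=E4 downbeat P5
bar 2: v0=B3 v1=G4 downbeat m6
bar 3: v0=A3 v1=A4 downbeat P8
bar 4: v0=A3 v1=F4 downbeat m6
bar 5: v0=G3 v1=G4 downbeat P8
  -> R2 @ bar 1 tick 0 v(0, 1): G3/B3 M3 -> A3/E4 P5 similar

(1, 0, R2, (0, 1))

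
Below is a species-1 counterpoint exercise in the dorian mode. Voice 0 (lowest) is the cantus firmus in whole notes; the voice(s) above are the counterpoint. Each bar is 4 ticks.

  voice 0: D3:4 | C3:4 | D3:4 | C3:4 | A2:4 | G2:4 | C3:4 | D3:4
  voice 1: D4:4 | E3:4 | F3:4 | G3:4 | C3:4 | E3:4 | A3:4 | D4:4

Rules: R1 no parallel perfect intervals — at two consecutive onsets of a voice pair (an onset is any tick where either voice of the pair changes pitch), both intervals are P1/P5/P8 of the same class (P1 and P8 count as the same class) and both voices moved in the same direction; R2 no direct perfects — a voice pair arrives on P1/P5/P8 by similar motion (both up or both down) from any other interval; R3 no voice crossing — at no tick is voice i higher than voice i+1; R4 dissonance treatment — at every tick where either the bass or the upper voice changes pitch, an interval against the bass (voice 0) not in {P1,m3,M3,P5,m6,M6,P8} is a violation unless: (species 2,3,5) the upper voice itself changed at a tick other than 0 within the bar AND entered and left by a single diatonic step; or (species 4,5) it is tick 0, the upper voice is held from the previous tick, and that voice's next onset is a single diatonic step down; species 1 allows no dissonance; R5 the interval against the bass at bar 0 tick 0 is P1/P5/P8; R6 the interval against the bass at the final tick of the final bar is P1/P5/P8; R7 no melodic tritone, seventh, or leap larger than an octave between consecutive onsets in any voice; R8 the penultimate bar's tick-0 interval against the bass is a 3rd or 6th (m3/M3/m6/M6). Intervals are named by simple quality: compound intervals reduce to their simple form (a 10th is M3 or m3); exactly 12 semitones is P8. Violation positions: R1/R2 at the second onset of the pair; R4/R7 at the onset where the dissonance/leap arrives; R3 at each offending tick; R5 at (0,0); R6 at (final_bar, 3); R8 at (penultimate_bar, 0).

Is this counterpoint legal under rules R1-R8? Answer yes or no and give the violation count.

No (2 violations)

bar 0: v0=D3 v1=D4 (P8)
bar 1: v0=C3 v1=E3 (M3)
bar 2: v0=D3 v1=F3 (m3)
bar 3: v0=C3 v1=G3 (P5)
bar 4: v0=A2 v1=C3 (m3)
bar 5: v0=G2 v1=E3 (M6)
bar 6: v0=C3 v1=A3 (M6)
bar 7: v0=D3 v1=D4 (P8)
  R7 @ bar1.0: D4->E3 leap 10st
  R2 @ bar7.0: C3/A3 M6 -> D3/D4 P8 similar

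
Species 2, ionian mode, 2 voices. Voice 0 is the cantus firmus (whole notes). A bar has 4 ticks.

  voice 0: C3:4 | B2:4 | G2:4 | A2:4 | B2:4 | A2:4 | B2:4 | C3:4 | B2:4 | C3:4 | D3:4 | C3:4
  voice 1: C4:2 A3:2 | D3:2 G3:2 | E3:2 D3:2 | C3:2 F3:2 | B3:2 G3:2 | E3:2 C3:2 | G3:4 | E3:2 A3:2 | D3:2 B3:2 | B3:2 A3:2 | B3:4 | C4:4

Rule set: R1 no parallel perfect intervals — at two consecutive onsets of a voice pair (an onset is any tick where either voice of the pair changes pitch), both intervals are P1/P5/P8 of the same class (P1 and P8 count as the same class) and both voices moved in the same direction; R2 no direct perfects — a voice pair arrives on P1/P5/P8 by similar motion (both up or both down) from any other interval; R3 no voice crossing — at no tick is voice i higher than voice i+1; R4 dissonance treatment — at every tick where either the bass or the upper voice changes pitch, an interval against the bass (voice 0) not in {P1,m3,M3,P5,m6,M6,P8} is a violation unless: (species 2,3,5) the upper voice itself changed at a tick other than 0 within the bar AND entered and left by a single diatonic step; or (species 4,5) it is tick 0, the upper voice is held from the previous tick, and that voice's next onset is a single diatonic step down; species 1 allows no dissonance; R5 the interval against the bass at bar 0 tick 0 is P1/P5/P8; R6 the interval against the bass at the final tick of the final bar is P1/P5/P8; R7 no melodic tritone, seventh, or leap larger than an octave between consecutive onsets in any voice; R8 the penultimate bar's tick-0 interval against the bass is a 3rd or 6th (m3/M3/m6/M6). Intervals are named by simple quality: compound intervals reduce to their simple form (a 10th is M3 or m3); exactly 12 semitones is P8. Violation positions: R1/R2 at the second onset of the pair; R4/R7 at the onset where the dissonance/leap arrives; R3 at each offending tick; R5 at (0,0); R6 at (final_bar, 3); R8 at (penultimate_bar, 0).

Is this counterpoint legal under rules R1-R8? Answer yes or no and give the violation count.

bar 0: v0=C3 v1=C4 (P8)
bar 1: v0=B2 v1=D3 (m3)
bar 2: v0=G2 v1=E3 (M6)
bar 3: v0=A2 v1=C3 (m3)
bar 4: v0=B2 v1=B3 (P8)
bar 5: v0=A2 v1=E3 (P5)
bar 6: v0=B2 v1=G3 (m6)
bar 7: v0=C3 v1=E3 (M3)
bar 8: v0=B2 v1=D3 (m3)
bar 9: v0=C3 v1=B3 (M7)
bar 10: v0=D3 v1=B3 (M6)
bar 11: v0=C3 v1=C4 (P8)
  R2 @ bar4.0: A2/F3 m6 -> B2/B3 P8 similar
  R7 @ bar4.0: F3->B3 leap 6st
  R2 @ bar5.0: B2/G3 m6 -> A2/E3 P5 similar
  R4 @ bar9.0: C3/B3 M7 untreated

No (4 violations)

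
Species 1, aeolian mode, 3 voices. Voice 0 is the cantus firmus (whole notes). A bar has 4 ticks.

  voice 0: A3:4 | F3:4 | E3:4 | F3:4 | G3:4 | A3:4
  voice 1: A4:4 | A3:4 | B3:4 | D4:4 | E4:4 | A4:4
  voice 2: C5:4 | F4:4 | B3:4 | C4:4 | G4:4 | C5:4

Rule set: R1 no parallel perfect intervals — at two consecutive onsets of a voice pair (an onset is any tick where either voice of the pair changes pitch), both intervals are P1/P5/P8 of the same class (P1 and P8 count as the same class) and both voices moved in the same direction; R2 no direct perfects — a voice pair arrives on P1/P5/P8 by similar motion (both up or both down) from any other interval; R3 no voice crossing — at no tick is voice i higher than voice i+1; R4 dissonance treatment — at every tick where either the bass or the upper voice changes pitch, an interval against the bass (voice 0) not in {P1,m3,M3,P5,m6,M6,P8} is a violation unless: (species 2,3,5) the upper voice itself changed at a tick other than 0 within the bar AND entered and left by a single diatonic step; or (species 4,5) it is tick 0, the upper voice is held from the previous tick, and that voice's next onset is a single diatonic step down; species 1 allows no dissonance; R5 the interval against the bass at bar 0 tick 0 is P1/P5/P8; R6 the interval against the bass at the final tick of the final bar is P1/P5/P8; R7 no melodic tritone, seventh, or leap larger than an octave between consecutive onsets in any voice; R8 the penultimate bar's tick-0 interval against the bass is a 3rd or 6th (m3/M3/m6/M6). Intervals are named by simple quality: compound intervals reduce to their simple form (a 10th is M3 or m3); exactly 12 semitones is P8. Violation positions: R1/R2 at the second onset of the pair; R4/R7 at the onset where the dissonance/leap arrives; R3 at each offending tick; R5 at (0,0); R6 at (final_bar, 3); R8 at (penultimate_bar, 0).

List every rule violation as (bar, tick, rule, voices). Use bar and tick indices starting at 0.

bar 0: v0=A3 v1=A4 v2=C5 downbeat m3
bar 1: v0=F3 v1=A3 v2=F4 downbeat P8
bar 2: v0=E3 v1=B3 v2=B3 downbeat P5
bar 3: v0=F3 v1=D4 v2=C4 downbeat P5
bar 4: v0=G3 v1=E4 v2=G4 downbeat P8
bar 5: v0=A3 v1=A4 v2=C5 downbeat m3
  -> R5 @ bar 0 tick 0 v(0, 2): opens on m3
  -> R2 @ bar 1 tick 0 v(0, 2): A3/C5 m3 -> F3/F4 P8 similar
  -> R2 @ bar 2 tick 0 v(0, 2): F3/F4 P8 -> E3/B3 P5 similar
  -> R7 @ bar 2 tick 0 v(2,): F4->B3 leap 6st
  -> R1 @ bar 3 tick 0 v(0, 2): E3/B3 P5 -> F3/C4 P5 similar
  -> R3 @ bar 3 tick 0 v(1, 2): D4 above C4
  -> R3 @ bar 3 tick 1 v(1, 2): D4 above C4
  -> R3 @ bar 3 tick 2 v(1, 2): D4 above C4
  -> R3 @ bar 3 tick 3 v(1, 2): D4 above C4
  -> R2 @ bar 4 tick 0 v(0, 2): F3/C4 P5 -> G3/G4 P8 similar
  -> R8 @ bar 4 tick 0 v(0, 2): penult P8 not 3rd/6th
  -> R2 @ bar 5 tick 0 v(0, 1): G3/E4 M6 -> A3/A4 P8 similar
  -> R6 @ bar 5 tick 3 v(0, 2): closes on m3

(0, 0, R5, (0, 2))
(1, 0, R2, (0, 2))
(2, 0, R2, (0, 2))
(2, 0, R7, (2,))
(3, 0, R1, (0, 2))
(3, 0, R3, (1, 2))
(3, 1, R3, (1, 2))
(3, 2, R3, (1, 2))
(3, 3, R3, (1, 2))
(4, 0, R2, (0, 2))
(4, 0, R8, (0, 2))
(5, 0, R2, (0, 1))
(5, 3, R6, (0, 2))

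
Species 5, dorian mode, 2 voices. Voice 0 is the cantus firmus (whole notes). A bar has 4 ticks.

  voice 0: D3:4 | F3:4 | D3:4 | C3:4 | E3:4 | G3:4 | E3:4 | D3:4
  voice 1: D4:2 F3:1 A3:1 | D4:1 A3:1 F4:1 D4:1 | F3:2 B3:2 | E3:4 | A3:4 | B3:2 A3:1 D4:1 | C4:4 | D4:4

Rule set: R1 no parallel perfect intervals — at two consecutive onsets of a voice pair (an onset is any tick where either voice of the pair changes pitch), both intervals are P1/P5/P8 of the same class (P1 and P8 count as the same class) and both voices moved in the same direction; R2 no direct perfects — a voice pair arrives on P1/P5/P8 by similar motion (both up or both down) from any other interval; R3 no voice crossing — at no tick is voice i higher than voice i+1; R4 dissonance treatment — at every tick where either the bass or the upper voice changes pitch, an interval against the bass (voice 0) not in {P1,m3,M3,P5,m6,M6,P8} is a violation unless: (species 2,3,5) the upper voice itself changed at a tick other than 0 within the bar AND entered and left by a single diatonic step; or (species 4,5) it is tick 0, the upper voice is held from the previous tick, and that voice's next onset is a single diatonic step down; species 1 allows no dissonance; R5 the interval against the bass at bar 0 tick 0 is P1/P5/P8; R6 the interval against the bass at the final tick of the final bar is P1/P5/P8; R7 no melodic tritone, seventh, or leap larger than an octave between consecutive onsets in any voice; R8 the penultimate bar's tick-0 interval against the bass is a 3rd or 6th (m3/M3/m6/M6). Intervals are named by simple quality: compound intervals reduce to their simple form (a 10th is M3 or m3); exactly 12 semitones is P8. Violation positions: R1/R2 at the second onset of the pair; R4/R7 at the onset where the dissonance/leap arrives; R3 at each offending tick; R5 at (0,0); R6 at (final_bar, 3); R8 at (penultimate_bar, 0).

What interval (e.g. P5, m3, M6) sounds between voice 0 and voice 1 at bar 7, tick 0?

voice 0=D3 voice 1=D4 -> P8

P8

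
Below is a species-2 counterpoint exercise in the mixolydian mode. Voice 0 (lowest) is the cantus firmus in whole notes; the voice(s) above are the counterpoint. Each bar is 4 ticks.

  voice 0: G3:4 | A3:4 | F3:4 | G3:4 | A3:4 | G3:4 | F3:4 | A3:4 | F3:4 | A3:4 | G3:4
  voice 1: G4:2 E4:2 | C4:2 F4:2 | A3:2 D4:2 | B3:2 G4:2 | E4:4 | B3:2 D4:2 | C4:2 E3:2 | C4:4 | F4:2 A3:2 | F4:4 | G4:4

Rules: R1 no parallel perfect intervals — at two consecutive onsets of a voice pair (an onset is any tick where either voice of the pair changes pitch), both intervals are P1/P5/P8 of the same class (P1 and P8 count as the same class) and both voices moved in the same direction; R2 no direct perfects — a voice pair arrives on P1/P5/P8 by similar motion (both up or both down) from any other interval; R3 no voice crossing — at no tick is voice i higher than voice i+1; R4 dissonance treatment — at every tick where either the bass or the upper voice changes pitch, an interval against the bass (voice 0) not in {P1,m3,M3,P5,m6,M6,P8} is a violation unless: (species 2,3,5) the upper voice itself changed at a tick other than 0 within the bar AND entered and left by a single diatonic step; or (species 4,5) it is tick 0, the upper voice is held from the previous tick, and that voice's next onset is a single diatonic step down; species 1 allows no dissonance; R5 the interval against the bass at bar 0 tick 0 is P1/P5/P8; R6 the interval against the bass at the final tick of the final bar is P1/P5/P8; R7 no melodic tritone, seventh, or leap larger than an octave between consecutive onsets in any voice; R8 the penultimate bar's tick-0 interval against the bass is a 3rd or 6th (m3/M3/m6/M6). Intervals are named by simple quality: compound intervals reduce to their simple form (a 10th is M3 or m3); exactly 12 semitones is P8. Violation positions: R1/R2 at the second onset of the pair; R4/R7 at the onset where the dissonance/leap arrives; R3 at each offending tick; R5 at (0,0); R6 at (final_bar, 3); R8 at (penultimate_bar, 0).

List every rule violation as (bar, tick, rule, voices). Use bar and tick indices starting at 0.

(6, 0, R1, (0, 1))
(6, 2, R3, (0, 1))
(6, 2, R4, (0, 1))
(6, 3, R3, (0, 1))

bar 0: v0=G3 v1=G4 downbeat P8
bar 1: v0=A3 v1=C4 downbeat m3
bar 2: v0=F3 v1=A3 downbeat M3
bar 3: v0=G3 v1=B3 downbeat M3
bar 4: v0=A3 v1=E4 downbeat P5
bar 5: v0=G3 v1=B3 downbeat M3
bar 6: v0=F3 v1=C4 downbeat P5
bar 7: v0=A3 v1=C4 downbeat m3
bar 8: v0=F3 v1=F4 downbeat P8
bar 9: v0=A3 v1=F4 downbeat m6
bar 10: v0=G3 v1=G4 downbeat P8
  -> R1 @ bar 6 tick 0 v(0, 1): G3/D4 P5 -> F3/C4 P5 similar
  -> R3 @ bar 6 tick 2 v(0, 1): F3 above E3
  -> R4 @ bar 6 tick 2 v(0, 1): F3/E3 m2 untreated
  -> R3 @ bar 6 tick 3 v(0, 1): F3 above E3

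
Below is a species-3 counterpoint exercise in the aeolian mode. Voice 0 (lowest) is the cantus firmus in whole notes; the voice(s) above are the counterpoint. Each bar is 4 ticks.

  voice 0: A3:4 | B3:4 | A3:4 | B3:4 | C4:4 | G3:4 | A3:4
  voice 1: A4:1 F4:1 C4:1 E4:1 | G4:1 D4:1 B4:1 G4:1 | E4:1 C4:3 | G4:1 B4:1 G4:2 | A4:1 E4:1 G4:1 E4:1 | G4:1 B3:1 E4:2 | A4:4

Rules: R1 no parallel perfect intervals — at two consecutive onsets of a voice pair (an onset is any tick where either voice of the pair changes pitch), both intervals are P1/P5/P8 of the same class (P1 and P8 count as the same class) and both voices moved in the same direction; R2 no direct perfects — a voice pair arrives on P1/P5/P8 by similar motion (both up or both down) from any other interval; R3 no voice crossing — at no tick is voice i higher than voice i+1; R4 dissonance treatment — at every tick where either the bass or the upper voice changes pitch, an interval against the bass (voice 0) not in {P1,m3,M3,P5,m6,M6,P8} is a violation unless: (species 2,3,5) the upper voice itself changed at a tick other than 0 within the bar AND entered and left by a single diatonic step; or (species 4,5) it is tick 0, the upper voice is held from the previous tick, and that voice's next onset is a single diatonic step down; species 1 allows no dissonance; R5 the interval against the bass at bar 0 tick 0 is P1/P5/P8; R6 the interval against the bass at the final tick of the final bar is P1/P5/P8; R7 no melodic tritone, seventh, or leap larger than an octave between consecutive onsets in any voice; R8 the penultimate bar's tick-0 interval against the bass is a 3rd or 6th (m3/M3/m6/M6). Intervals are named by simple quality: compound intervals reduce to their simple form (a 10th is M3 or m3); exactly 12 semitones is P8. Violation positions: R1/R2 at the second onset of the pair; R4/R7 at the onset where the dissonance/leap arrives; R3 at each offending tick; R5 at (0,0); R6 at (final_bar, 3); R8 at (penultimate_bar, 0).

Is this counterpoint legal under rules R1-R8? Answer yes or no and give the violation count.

No (3 violations)

bar 0: v0=A3 v1=A4 (P8)
bar 1: v0=B3 v1=G4 (m6)
bar 2: v0=A3 v1=E4 (P5)
bar 3: v0=B3 v1=G4 (m6)
bar 4: v0=C4 v1=A4 (M6)
bar 5: v0=G3 v1=G4 (P8)
bar 6: v0=A3 v1=A4 (P8)
  R2 @ bar2.0: B3/G4 m6 -> A3/E4 P5 similar
  R8 @ bar5.0: penult P8 not 3rd/6th
  R2 @ bar6.0: G3/E4 M6 -> A3/A4 P8 similar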